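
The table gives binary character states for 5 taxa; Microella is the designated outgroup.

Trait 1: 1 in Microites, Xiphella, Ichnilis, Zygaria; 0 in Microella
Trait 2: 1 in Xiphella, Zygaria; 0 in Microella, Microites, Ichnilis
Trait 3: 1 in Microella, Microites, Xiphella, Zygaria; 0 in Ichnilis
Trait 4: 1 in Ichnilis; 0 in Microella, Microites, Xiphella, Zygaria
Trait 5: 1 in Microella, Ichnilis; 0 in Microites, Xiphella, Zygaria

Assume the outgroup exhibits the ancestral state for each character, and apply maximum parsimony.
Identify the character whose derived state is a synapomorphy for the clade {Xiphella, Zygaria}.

Trait 2

Character polarity is set by the outgroup: the derived state is whichever differs from the outgroup's state, so for Trait 3, Trait 5 the derived state is '0', and for the remaining characters it is '1'.
All ingroup taxa share the derived state '1' for Trait 1; it defines the ingroup but does not resolve relationships within it.
Trait 2: derived state '1' in Xiphella and Zygaria only — synapomorphy for {Xiphella, Zygaria}.
Trait 3: derived state '0' in Ichnilis only — an autapomorphy, so it tells us nothing about relationships among taxa.
Trait 4 (derived state '1') is unique to Ichnilis (autapomorphy; uninformative for grouping).
Trait 5 (derived state '0') is shared by Microites, Xiphella, and Zygaria — a synapomorphy uniting that clade.
Most parsimonious ingroup topology: ((Microites,(Xiphella,Zygaria)),Ichnilis).
The clade {Xiphella, Zygaria} is supported by Trait 2: its derived state '1' occurs in exactly those taxa and in no other taxon (including the outgroup).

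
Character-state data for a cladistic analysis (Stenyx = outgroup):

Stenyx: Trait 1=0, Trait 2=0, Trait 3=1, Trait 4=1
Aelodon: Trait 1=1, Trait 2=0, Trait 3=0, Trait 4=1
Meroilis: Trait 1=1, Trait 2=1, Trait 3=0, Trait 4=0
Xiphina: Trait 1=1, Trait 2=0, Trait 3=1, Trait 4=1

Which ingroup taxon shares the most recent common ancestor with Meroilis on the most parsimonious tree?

Aelodon

Character polarity is set by the outgroup: the derived state is whichever differs from the outgroup's state, so for Trait 3, Trait 4 the derived state is '0', and for the remaining characters it is '1'.
All ingroup taxa share the derived state '1' for Trait 1; it defines the ingroup but does not resolve relationships within it.
Trait 2: derived state '1' in Meroilis only — an autapomorphy, so it tells us nothing about relationships among taxa.
Trait 3 (derived state '0') is shared by Aelodon and Meroilis — a synapomorphy uniting that clade.
Trait 4: derived state '0' in Meroilis only — an autapomorphy, so it tells us nothing about relationships among taxa.
Most parsimonious ingroup topology: ((Aelodon,Meroilis),Xiphina).
Meroilis and Aelodon form a cherry on this tree, so they are sister taxa.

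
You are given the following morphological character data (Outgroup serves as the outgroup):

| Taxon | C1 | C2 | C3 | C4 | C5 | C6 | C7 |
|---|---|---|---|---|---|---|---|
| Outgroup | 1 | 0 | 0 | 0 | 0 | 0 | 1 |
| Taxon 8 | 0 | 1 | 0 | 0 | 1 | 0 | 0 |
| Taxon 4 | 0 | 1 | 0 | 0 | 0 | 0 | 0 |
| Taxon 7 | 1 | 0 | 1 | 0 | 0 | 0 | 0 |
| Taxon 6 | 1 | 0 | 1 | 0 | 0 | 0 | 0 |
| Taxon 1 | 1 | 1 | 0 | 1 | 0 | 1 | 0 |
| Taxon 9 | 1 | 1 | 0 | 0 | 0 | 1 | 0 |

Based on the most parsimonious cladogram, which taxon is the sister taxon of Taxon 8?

Taxon 4

Character polarity is set by the outgroup: the derived state is whichever differs from the outgroup's state, so for C1, C7 the derived state is '0', and for the remaining characters it is '1'.
Only Taxon 4 and Taxon 8 show the derived state '0' for C1, supporting them as a clade.
Only Taxon 1, Taxon 4, Taxon 8, and Taxon 9 show the derived state '1' for C2, supporting them as a clade.
Only Taxon 6 and Taxon 7 show the derived state '1' for C3, supporting them as a clade.
C4 (derived state '1') is unique to Taxon 1 (autapomorphy; uninformative for grouping).
C5: derived state '1' in Taxon 8 only — an autapomorphy, so it tells us nothing about relationships among taxa.
C6: derived state '1' in Taxon 1 and Taxon 9 only — synapomorphy for {Taxon 1, Taxon 9}.
All ingroup taxa share the derived state '0' for C7; it defines the ingroup but does not resolve relationships within it.
Most parsimonious ingroup topology: (((Taxon 8,Taxon 4),(Taxon 1,Taxon 9)),(Taxon 7,Taxon 6)).
Taxon 8 and Taxon 4 form a cherry on this tree, so they are sister taxa.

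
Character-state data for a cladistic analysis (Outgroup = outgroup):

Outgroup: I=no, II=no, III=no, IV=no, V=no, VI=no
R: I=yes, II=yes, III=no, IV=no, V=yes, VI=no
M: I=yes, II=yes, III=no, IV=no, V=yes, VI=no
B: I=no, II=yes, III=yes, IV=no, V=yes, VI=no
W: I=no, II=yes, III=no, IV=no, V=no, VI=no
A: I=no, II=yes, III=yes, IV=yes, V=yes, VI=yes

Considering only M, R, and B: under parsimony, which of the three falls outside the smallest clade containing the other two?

The outgroup has state 'no' for every character, so 'yes' is the derived state throughout.
I (derived state 'yes') is shared by M and R — a synapomorphy uniting that clade.
II (derived state 'yes') is shared by all ingroup taxa — unites the whole ingroup.
Only A and B show the derived state 'yes' for III, supporting them as a clade.
IV (derived state 'yes') is unique to A (autapomorphy; uninformative for grouping).
V: derived state 'yes' in A, B, M, and R only — synapomorphy for {A, B, M, R}.
VI: derived state 'yes' in A only — an autapomorphy, so it tells us nothing about relationships among taxa.
Most parsimonious ingroup topology: (((R,M),(B,A)),W).
M and R share a more recent common ancestor with each other than either does with B, so B is the least closely related of the three.

B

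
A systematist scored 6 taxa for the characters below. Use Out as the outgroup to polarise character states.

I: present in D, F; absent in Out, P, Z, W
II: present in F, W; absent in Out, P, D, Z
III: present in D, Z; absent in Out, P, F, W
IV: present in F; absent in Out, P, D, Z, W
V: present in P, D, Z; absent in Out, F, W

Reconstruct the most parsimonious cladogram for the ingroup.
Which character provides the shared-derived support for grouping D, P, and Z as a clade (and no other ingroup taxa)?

The outgroup has state 'absent' for every character, so 'present' is the derived state throughout.
I groups D and F, which is incompatible with the clades supported by the remaining characters; treating it as convergent (homoplasy) costs fewer steps than any alternative tree.
Only F and W show the derived state 'present' for II, supporting them as a clade.
III (derived state 'present') is shared by D and Z — a synapomorphy uniting that clade.
IV (derived state 'present') is unique to F (autapomorphy; uninformative for grouping).
V (derived state 'present') is shared by D, P, and Z — a synapomorphy uniting that clade.
Most parsimonious ingroup topology: ((P,(D,Z)),(F,W)).
The clade {D, P, Z} is supported by V: its derived state 'present' occurs in exactly those taxa and in no other taxon (including the outgroup).

V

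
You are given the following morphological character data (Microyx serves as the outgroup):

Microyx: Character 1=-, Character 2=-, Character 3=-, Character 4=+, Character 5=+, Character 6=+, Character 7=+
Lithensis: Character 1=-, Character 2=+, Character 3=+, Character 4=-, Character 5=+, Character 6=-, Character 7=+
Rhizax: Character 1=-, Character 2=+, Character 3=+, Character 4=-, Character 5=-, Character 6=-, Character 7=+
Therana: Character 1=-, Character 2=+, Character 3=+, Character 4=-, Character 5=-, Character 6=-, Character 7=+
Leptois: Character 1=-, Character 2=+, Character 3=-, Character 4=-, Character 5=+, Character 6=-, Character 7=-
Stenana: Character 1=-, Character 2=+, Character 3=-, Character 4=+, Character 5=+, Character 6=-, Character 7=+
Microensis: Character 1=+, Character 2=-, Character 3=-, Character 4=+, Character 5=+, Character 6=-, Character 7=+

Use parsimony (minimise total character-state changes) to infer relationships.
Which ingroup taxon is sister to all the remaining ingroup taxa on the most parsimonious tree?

Character polarity is set by the outgroup: the derived state is whichever differs from the outgroup's state, so for Character 4, Character 5, Character 6, Character 7 the derived state is '-', and for the remaining characters it is '+'.
Character 1 (derived state '+') is unique to Microensis (autapomorphy; uninformative for grouping).
Character 2 (derived state '+') is shared by Leptois, Lithensis, Rhizax, Stenana, and Therana — a synapomorphy uniting that clade.
Character 3: derived state '+' in Lithensis, Rhizax, and Therana only — synapomorphy for {Lithensis, Rhizax, Therana}.
Character 4 (derived state '-') is shared by Leptois, Lithensis, Rhizax, and Therana — a synapomorphy uniting that clade.
Only Rhizax and Therana show the derived state '-' for Character 5, supporting them as a clade.
Character 6 (derived state '-') is shared by all ingroup taxa — unites the whole ingroup.
Character 7 (derived state '-') is unique to Leptois (autapomorphy; uninformative for grouping).
Most parsimonious ingroup topology: ((((Lithensis,(Rhizax,Therana)),Leptois),Stenana),Microensis).
Microensis is sister to the clade containing all other ingroup taxa, so it is the earliest-diverging (most basal) ingroup lineage.

Microensis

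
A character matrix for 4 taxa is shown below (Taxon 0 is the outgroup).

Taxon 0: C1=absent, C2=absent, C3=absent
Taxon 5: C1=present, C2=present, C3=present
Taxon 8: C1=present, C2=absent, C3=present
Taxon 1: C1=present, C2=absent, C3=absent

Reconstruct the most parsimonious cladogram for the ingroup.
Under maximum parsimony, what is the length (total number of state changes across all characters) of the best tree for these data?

3

The outgroup has state 'absent' for every character, so 'present' is the derived state throughout.
All ingroup taxa share the derived state 'present' for C1; it defines the ingroup but does not resolve relationships within it.
C2 (derived state 'present') is unique to Taxon 5 (autapomorphy; uninformative for grouping).
C3 (derived state 'present') is shared by Taxon 5 and Taxon 8 — a synapomorphy uniting that clade.
Most parsimonious ingroup topology: ((Taxon 5,Taxon 8),Taxon 1).
Changes per character on this tree: C1: 1; C2: 1; C3: 1.
Total = 3.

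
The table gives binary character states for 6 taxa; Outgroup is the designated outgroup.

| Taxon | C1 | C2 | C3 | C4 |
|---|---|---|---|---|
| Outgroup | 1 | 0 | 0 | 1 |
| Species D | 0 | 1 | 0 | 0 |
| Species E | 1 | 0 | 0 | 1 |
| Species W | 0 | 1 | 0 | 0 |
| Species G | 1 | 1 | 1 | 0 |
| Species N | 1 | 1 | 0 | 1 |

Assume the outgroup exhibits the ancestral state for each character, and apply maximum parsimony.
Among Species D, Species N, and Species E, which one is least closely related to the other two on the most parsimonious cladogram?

Character polarity is set by the outgroup: the derived state is whichever differs from the outgroup's state, so for C1, C4 the derived state is '0', and for the remaining characters it is '1'.
C1 (derived state '0') is shared by Species D and Species W — a synapomorphy uniting that clade.
Only Species D, Species G, Species N, and Species W show the derived state '1' for C2, supporting them as a clade.
C3 (derived state '1') is unique to Species G (autapomorphy; uninformative for grouping).
C4: derived state '0' in Species D, Species G, and Species W only — synapomorphy for {Species D, Species G, Species W}.
Most parsimonious ingroup topology: ((((Species D,Species W),Species G),Species N),Species E).
Species N and Species D share a more recent common ancestor with each other than either does with Species E, so Species E is the least closely related of the three.

Species E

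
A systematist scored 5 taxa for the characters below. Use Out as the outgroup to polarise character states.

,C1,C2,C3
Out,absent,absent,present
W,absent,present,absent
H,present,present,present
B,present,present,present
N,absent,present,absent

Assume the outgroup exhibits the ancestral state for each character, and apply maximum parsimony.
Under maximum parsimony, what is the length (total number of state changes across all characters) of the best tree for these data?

Character polarity is set by the outgroup: the derived state is whichever differs from the outgroup's state, so for C3 the derived state is 'absent', and for the remaining characters it is 'present'.
C1 (derived state 'present') is shared by B and H — a synapomorphy uniting that clade.
All ingroup taxa share the derived state 'present' for C2; it defines the ingroup but does not resolve relationships within it.
C3: derived state 'absent' in N and W only — synapomorphy for {N, W}.
Most parsimonious ingroup topology: ((W,N),(H,B)).
Changes per character on this tree: C1: 1; C2: 1; C3: 1.
Total = 3.

3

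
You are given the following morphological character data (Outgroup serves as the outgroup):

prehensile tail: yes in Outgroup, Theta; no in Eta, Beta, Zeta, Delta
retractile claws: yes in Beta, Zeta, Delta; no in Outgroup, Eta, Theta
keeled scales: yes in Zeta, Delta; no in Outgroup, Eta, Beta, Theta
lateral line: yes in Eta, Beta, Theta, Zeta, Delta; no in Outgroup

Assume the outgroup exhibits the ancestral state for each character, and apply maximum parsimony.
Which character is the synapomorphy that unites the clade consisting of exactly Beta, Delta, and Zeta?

Character polarity is set by the outgroup: the derived state is whichever differs from the outgroup's state, so for prehensile tail the derived state is 'no', and for the remaining characters it is 'yes'.
prehensile tail (derived state 'no') is shared by Beta, Delta, Eta, and Zeta — a synapomorphy uniting that clade.
Only Beta, Delta, and Zeta show the derived state 'yes' for retractile claws, supporting them as a clade.
Only Delta and Zeta show the derived state 'yes' for keeled scales, supporting them as a clade.
lateral line (derived state 'yes') is shared by all ingroup taxa — unites the whole ingroup.
Most parsimonious ingroup topology: ((Eta,(Beta,(Zeta,Delta))),Theta).
The clade {Beta, Delta, Zeta} is supported by retractile claws: its derived state 'yes' occurs in exactly those taxa and in no other taxon (including the outgroup).

retractile claws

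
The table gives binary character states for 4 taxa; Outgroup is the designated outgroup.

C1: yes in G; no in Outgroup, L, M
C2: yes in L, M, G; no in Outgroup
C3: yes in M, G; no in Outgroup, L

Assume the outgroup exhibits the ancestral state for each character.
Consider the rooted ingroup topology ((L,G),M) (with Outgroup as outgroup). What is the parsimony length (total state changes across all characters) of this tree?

Map each character onto ((L,G),M) (rooted by Outgroup) and count the minimum state changes it requires (Fitch parsimony):
C1: 1; C2: 1; C3: 2.
Total tree length = 4.

4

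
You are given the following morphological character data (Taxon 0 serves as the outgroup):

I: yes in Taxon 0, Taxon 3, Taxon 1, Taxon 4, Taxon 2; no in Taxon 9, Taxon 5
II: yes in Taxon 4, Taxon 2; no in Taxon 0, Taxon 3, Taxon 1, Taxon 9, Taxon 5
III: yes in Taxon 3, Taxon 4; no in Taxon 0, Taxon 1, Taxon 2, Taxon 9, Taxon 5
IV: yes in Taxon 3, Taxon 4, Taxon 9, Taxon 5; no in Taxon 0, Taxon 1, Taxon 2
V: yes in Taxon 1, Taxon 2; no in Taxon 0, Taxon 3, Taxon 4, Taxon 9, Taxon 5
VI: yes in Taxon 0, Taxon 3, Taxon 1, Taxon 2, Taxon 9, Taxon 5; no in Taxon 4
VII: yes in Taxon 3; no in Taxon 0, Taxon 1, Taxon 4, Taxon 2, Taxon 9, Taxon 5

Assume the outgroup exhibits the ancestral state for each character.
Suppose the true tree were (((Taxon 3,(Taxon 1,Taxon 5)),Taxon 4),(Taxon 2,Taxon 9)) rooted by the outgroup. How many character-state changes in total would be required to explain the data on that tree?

13

Map each character onto (((Taxon 3,(Taxon 1,Taxon 5)),Taxon 4),(Taxon 2,Taxon 9)) (rooted by Taxon 0) and count the minimum state changes it requires (Fitch parsimony):
I: 2; II: 2; III: 2; IV: 3; V: 2; VI: 1; VII: 1.
Total tree length = 13.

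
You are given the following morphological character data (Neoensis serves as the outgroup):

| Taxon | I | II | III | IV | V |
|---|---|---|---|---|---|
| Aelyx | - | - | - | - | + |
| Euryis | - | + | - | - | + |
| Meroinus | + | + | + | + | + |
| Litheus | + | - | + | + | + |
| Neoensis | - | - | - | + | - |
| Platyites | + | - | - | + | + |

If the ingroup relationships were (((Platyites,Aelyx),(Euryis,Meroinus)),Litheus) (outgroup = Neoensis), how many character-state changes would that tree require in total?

Map each character onto (((Platyites,Aelyx),(Euryis,Meroinus)),Litheus) (rooted by Neoensis) and count the minimum state changes it requires (Fitch parsimony):
I: 3; II: 1; III: 2; IV: 2; V: 1.
Total tree length = 9.

9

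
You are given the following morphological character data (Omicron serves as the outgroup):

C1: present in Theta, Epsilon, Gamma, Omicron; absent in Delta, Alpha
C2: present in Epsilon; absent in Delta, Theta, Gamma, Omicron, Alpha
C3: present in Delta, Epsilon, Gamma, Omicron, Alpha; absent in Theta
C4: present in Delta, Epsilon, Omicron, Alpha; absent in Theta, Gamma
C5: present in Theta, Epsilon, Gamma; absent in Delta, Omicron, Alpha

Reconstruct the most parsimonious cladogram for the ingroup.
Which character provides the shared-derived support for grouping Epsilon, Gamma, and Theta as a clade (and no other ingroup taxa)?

Character polarity is set by the outgroup: the derived state is whichever differs from the outgroup's state, so for C1, C3, C4 the derived state is 'absent', and for the remaining characters it is 'present'.
C1 (derived state 'absent') is shared by Alpha and Delta — a synapomorphy uniting that clade.
C2: derived state 'present' in Epsilon only — an autapomorphy, so it tells us nothing about relationships among taxa.
C3 (derived state 'absent') is unique to Theta (autapomorphy; uninformative for grouping).
C4: derived state 'absent' in Gamma and Theta only — synapomorphy for {Gamma, Theta}.
Only Epsilon, Gamma, and Theta show the derived state 'present' for C5, supporting them as a clade.
Most parsimonious ingroup topology: (((Gamma,Theta),Epsilon),(Delta,Alpha)).
The clade {Epsilon, Gamma, Theta} is supported by C5: its derived state 'present' occurs in exactly those taxa and in no other taxon (including the outgroup).

C5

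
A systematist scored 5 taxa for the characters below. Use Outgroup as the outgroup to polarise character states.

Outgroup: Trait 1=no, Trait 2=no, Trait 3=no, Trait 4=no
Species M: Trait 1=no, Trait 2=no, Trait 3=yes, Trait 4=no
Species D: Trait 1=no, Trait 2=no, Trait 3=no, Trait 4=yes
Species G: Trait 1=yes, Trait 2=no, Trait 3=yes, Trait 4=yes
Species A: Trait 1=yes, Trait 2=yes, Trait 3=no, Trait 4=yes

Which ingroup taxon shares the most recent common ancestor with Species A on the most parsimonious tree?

Species G

The outgroup has state 'no' for every character, so 'yes' is the derived state throughout.
Trait 1: derived state 'yes' in Species A and Species G only — synapomorphy for {Species A, Species G}.
Trait 2 (derived state 'yes') is unique to Species A (autapomorphy; uninformative for grouping).
Trait 3 groups Species G and Species M, which is incompatible with the clades supported by the remaining characters; treating it as convergent (homoplasy) costs fewer steps than any alternative tree.
Trait 4: derived state 'yes' in Species A, Species D, and Species G only — synapomorphy for {Species A, Species D, Species G}.
Most parsimonious ingroup topology: (Species M,(Species D,(Species G,Species A))).
Species A and Species G form a cherry on this tree, so they are sister taxa.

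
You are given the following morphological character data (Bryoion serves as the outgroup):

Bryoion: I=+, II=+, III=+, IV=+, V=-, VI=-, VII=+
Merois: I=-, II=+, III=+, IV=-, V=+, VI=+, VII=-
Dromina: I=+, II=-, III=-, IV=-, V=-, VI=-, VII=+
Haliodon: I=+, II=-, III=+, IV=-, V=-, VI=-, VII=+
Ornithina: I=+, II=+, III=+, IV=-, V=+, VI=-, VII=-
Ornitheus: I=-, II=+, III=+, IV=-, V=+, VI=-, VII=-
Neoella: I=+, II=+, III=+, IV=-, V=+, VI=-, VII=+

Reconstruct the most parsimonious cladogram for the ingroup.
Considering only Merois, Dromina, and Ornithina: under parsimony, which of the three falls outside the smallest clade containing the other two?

Character polarity is set by the outgroup: the derived state is whichever differs from the outgroup's state, so for I, II, III, IV, VII the derived state is '-', and for the remaining characters it is '+'.
I (derived state '-') is shared by Merois and Ornitheus — a synapomorphy uniting that clade.
II (derived state '-') is shared by Dromina and Haliodon — a synapomorphy uniting that clade.
III (derived state '-') is unique to Dromina (autapomorphy; uninformative for grouping).
All ingroup taxa share the derived state '-' for IV; it defines the ingroup but does not resolve relationships within it.
V: derived state '+' in Merois, Neoella, Ornitheus, and Ornithina only — synapomorphy for {Merois, Neoella, Ornitheus, Ornithina}.
VI: derived state '+' in Merois only — an autapomorphy, so it tells us nothing about relationships among taxa.
Only Merois, Ornitheus, and Ornithina show the derived state '-' for VII, supporting them as a clade.
Most parsimonious ingroup topology: ((((Merois,Ornitheus),Ornithina),Neoella),(Dromina,Haliodon)).
Ornithina and Merois share a more recent common ancestor with each other than either does with Dromina, so Dromina is the least closely related of the three.

Dromina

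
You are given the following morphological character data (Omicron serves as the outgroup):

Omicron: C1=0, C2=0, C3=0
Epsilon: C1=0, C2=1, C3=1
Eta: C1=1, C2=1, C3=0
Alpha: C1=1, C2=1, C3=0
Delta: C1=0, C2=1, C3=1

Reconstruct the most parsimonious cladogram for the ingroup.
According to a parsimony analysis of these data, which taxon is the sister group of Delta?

The outgroup has state '0' for every character, so '1' is the derived state throughout.
C1 (derived state '1') is shared by Alpha and Eta — a synapomorphy uniting that clade.
All ingroup taxa share the derived state '1' for C2; it defines the ingroup but does not resolve relationships within it.
C3: derived state '1' in Delta and Epsilon only — synapomorphy for {Delta, Epsilon}.
Most parsimonious ingroup topology: ((Epsilon,Delta),(Eta,Alpha)).
Delta and Epsilon form a cherry on this tree, so they are sister taxa.

Epsilon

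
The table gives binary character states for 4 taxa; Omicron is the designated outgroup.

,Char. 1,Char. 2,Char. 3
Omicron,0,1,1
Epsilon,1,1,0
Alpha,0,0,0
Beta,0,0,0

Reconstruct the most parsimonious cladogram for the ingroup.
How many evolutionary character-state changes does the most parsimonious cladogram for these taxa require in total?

Character polarity is set by the outgroup: the derived state is whichever differs from the outgroup's state, so for Char. 2, Char. 3 the derived state is '0', and for the remaining characters it is '1'.
Char. 1: derived state '1' in Epsilon only — an autapomorphy, so it tells us nothing about relationships among taxa.
Only Alpha and Beta show the derived state '0' for Char. 2, supporting them as a clade.
All ingroup taxa share the derived state '0' for Char. 3; it defines the ingroup but does not resolve relationships within it.
Most parsimonious ingroup topology: (Epsilon,(Alpha,Beta)).
Changes per character on this tree: Char. 1: 1; Char. 2: 1; Char. 3: 1.
Total = 3.

3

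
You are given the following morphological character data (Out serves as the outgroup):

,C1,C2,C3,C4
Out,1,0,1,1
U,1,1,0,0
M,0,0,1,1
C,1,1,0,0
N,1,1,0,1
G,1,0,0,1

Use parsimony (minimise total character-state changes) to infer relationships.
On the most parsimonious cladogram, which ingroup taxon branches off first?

M

Character polarity is set by the outgroup: the derived state is whichever differs from the outgroup's state, so for C1, C3, C4 the derived state is '0', and for the remaining characters it is '1'.
C1: derived state '0' in M only — an autapomorphy, so it tells us nothing about relationships among taxa.
Only C, N, and U show the derived state '1' for C2, supporting them as a clade.
Only C, G, N, and U show the derived state '0' for C3, supporting them as a clade.
C4 (derived state '0') is shared by C and U — a synapomorphy uniting that clade.
Most parsimonious ingroup topology: ((((U,C),N),G),M).
M is sister to the clade containing all other ingroup taxa, so it is the earliest-diverging (most basal) ingroup lineage.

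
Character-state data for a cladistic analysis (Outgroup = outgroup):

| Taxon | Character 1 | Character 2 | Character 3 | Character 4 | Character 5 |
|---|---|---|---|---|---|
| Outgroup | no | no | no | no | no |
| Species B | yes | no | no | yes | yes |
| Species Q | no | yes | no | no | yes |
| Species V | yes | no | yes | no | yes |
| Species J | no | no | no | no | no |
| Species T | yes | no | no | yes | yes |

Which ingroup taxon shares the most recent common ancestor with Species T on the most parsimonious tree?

The outgroup has state 'no' for every character, so 'yes' is the derived state throughout.
Character 1 (derived state 'yes') is shared by Species B, Species T, and Species V — a synapomorphy uniting that clade.
Character 2: derived state 'yes' in Species Q only — an autapomorphy, so it tells us nothing about relationships among taxa.
Character 3: derived state 'yes' in Species V only — an autapomorphy, so it tells us nothing about relationships among taxa.
Only Species B and Species T show the derived state 'yes' for Character 4, supporting them as a clade.
Character 5 (derived state 'yes') is shared by Species B, Species Q, Species T, and Species V — a synapomorphy uniting that clade.
Most parsimonious ingroup topology: ((((Species B,Species T),Species V),Species Q),Species J).
Species T and Species B form a cherry on this tree, so they are sister taxa.

Species B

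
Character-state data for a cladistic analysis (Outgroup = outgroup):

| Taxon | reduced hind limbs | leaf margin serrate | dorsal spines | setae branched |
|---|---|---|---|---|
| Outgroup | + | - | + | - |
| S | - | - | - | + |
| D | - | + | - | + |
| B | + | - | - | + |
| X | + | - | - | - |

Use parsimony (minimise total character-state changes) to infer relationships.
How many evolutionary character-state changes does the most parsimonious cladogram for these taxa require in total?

Character polarity is set by the outgroup: the derived state is whichever differs from the outgroup's state, so for reduced hind limbs, dorsal spines the derived state is '-', and for the remaining characters it is '+'.
reduced hind limbs: derived state '-' in D and S only — synapomorphy for {D, S}.
leaf margin serrate (derived state '+') is unique to D (autapomorphy; uninformative for grouping).
dorsal spines (derived state '-') is shared by all ingroup taxa — unites the whole ingroup.
setae branched: derived state '+' in B, D, and S only — synapomorphy for {B, D, S}.
Most parsimonious ingroup topology: (X,((D,S),B)).
Changes per character on this tree: reduced hind limbs: 1; leaf margin serrate: 1; dorsal spines: 1; setae branched: 1.
Total = 4.

4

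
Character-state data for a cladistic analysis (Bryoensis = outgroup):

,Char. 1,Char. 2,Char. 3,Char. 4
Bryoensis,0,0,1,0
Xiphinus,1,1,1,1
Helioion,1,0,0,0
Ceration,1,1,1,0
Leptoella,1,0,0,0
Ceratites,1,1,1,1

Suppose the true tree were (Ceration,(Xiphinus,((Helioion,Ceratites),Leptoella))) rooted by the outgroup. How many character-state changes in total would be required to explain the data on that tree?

8

Map each character onto (Ceration,(Xiphinus,((Helioion,Ceratites),Leptoella))) (rooted by Bryoensis) and count the minimum state changes it requires (Fitch parsimony):
Char. 1: 1; Char. 2: 3; Char. 3: 2; Char. 4: 2.
Total tree length = 8.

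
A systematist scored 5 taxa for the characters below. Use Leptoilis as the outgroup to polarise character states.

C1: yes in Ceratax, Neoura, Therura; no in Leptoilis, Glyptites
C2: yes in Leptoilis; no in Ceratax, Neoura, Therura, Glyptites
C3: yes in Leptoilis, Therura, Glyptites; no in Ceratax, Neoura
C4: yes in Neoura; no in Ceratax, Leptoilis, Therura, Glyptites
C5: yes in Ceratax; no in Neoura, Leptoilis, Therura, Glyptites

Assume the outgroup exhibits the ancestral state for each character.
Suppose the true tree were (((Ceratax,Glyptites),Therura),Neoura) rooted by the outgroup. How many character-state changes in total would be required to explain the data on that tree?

7

Map each character onto (((Ceratax,Glyptites),Therura),Neoura) (rooted by Leptoilis) and count the minimum state changes it requires (Fitch parsimony):
C1: 2; C2: 1; C3: 2; C4: 1; C5: 1.
Total tree length = 7.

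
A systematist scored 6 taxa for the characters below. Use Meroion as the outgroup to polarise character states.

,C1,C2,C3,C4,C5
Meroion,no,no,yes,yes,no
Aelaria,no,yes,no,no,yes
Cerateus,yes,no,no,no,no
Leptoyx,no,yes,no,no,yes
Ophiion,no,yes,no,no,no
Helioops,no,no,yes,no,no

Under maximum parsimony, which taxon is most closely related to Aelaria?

Leptoyx

Character polarity is set by the outgroup: the derived state is whichever differs from the outgroup's state, so for C3, C4 the derived state is 'no', and for the remaining characters it is 'yes'.
C1 (derived state 'yes') is unique to Cerateus (autapomorphy; uninformative for grouping).
C2 (derived state 'yes') is shared by Aelaria, Leptoyx, and Ophiion — a synapomorphy uniting that clade.
C3 (derived state 'no') is shared by Aelaria, Cerateus, Leptoyx, and Ophiion — a synapomorphy uniting that clade.
All ingroup taxa share the derived state 'no' for C4; it defines the ingroup but does not resolve relationships within it.
C5: derived state 'yes' in Aelaria and Leptoyx only — synapomorphy for {Aelaria, Leptoyx}.
Most parsimonious ingroup topology: ((((Aelaria,Leptoyx),Ophiion),Cerateus),Helioops).
Aelaria and Leptoyx form a cherry on this tree, so they are sister taxa.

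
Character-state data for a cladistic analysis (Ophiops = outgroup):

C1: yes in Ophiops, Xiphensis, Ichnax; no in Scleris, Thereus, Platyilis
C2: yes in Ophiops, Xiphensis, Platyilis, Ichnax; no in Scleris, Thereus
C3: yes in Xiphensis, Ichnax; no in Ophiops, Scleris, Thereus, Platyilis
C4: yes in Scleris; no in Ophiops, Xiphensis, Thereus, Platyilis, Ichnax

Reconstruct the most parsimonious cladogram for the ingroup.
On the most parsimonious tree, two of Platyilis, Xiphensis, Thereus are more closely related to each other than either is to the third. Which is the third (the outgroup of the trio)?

Character polarity is set by the outgroup: the derived state is whichever differs from the outgroup's state, so for C1, C2 the derived state is 'no', and for the remaining characters it is 'yes'.
C1 (derived state 'no') is shared by Platyilis, Scleris, and Thereus — a synapomorphy uniting that clade.
C2: derived state 'no' in Scleris and Thereus only — synapomorphy for {Scleris, Thereus}.
C3 (derived state 'yes') is shared by Ichnax and Xiphensis — a synapomorphy uniting that clade.
C4 (derived state 'yes') is unique to Scleris (autapomorphy; uninformative for grouping).
Most parsimonious ingroup topology: (((Scleris,Thereus),Platyilis),(Xiphensis,Ichnax)).
Thereus and Platyilis share a more recent common ancestor with each other than either does with Xiphensis, so Xiphensis is the least closely related of the three.

Xiphensis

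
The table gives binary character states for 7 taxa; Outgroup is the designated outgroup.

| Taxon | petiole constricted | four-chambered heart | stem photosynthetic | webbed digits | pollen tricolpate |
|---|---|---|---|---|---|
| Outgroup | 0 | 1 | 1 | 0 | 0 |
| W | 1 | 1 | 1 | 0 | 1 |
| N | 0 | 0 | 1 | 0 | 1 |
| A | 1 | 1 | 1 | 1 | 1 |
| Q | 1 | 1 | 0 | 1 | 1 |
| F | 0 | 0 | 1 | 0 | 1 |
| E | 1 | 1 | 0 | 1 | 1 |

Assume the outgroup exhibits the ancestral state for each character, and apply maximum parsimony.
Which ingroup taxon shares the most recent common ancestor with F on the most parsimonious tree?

Character polarity is set by the outgroup: the derived state is whichever differs from the outgroup's state, so for four-chambered heart, stem photosynthetic the derived state is '0', and for the remaining characters it is '1'.
petiole constricted (derived state '1') is shared by A, E, Q, and W — a synapomorphy uniting that clade.
Only F and N show the derived state '0' for four-chambered heart, supporting them as a clade.
stem photosynthetic (derived state '0') is shared by E and Q — a synapomorphy uniting that clade.
Only A, E, and Q show the derived state '1' for webbed digits, supporting them as a clade.
pollen tricolpate (derived state '1') is shared by all ingroup taxa — unites the whole ingroup.
Most parsimonious ingroup topology: ((W,(A,(Q,E))),(N,F)).
F and N form a cherry on this tree, so they are sister taxa.

N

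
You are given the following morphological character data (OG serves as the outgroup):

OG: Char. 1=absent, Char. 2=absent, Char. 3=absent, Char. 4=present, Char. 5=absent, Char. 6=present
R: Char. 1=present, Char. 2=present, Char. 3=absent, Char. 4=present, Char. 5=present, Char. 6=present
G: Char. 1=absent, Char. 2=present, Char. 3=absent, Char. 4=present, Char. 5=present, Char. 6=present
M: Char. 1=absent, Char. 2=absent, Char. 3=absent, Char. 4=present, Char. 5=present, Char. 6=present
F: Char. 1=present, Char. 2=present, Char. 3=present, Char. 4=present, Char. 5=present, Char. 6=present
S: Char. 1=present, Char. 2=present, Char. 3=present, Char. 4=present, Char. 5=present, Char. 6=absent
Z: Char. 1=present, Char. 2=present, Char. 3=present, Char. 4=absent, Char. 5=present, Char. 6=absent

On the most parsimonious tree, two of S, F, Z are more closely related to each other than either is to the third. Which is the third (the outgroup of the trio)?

F

Character polarity is set by the outgroup: the derived state is whichever differs from the outgroup's state, so for Char. 4, Char. 6 the derived state is 'absent', and for the remaining characters it is 'present'.
Only F, R, S, and Z show the derived state 'present' for Char. 1, supporting them as a clade.
Char. 2 (derived state 'present') is shared by F, G, R, S, and Z — a synapomorphy uniting that clade.
Only F, S, and Z show the derived state 'present' for Char. 3, supporting them as a clade.
Char. 4 (derived state 'absent') is unique to Z (autapomorphy; uninformative for grouping).
Char. 5 (derived state 'present') is shared by all ingroup taxa — unites the whole ingroup.
Char. 6: derived state 'absent' in S and Z only — synapomorphy for {S, Z}.
Most parsimonious ingroup topology: (((R,(F,(S,Z))),G),M).
S and Z share a more recent common ancestor with each other than either does with F, so F is the least closely related of the three.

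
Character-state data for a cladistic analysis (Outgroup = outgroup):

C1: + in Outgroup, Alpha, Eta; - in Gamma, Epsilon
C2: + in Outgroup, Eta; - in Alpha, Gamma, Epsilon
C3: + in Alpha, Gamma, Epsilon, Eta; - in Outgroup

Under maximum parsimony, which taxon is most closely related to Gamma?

Character polarity is set by the outgroup: the derived state is whichever differs from the outgroup's state, so for C1, C2 the derived state is '-', and for the remaining characters it is '+'.
Only Epsilon and Gamma show the derived state '-' for C1, supporting them as a clade.
Only Alpha, Epsilon, and Gamma show the derived state '-' for C2, supporting them as a clade.
C3 (derived state '+') is shared by all ingroup taxa — unites the whole ingroup.
Most parsimonious ingroup topology: ((Alpha,(Gamma,Epsilon)),Eta).
Gamma and Epsilon form a cherry on this tree, so they are sister taxa.

Epsilon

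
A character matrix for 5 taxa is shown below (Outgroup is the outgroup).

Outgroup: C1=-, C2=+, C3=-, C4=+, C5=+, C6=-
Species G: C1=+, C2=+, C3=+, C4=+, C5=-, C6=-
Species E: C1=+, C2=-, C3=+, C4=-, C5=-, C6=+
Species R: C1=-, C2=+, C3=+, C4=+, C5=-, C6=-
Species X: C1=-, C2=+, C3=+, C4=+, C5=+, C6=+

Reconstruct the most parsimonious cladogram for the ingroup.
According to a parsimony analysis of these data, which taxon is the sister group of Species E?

Species G

Character polarity is set by the outgroup: the derived state is whichever differs from the outgroup's state, so for C2, C4, C5 the derived state is '-', and for the remaining characters it is '+'.
C1: derived state '+' in Species E and Species G only — synapomorphy for {Species E, Species G}.
C2: derived state '-' in Species E only — an autapomorphy, so it tells us nothing about relationships among taxa.
C3 (derived state '+') is shared by all ingroup taxa — unites the whole ingroup.
C4 (derived state '-') is unique to Species E (autapomorphy; uninformative for grouping).
Only Species E, Species G, and Species R show the derived state '-' for C5, supporting them as a clade.
C6 (state '+') occurs in Species E and Species X but conflicts with the nesting implied by the other characters — most parsimoniously interpreted as homoplasy.
Most parsimonious ingroup topology: (((Species G,Species E),Species R),Species X).
Species E and Species G form a cherry on this tree, so they are sister taxa.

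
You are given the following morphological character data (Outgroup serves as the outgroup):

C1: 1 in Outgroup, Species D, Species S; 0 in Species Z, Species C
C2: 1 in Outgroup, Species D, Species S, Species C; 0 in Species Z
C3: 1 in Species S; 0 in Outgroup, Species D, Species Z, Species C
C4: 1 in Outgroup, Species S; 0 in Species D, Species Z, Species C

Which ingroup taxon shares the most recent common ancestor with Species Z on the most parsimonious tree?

Species C

Character polarity is set by the outgroup: the derived state is whichever differs from the outgroup's state, so for C1, C2, C4 the derived state is '0', and for the remaining characters it is '1'.
C1 (derived state '0') is shared by Species C and Species Z — a synapomorphy uniting that clade.
C2 (derived state '0') is unique to Species Z (autapomorphy; uninformative for grouping).
C3: derived state '1' in Species S only — an autapomorphy, so it tells us nothing about relationships among taxa.
Only Species C, Species D, and Species Z show the derived state '0' for C4, supporting them as a clade.
Most parsimonious ingroup topology: ((Species D,(Species Z,Species C)),Species S).
Species Z and Species C form a cherry on this tree, so they are sister taxa.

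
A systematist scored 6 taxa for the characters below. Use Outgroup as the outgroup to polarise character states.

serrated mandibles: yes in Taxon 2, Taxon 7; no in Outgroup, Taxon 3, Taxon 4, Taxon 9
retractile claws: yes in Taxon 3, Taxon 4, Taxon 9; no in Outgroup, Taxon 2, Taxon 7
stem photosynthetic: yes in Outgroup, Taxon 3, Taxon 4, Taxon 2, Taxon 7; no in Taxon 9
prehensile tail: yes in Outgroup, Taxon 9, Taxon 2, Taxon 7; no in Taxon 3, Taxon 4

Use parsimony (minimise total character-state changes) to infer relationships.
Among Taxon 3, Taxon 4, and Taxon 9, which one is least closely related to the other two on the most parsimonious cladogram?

Character polarity is set by the outgroup: the derived state is whichever differs from the outgroup's state, so for stem photosynthetic, prehensile tail the derived state is 'no', and for the remaining characters it is 'yes'.
serrated mandibles (derived state 'yes') is shared by Taxon 2 and Taxon 7 — a synapomorphy uniting that clade.
retractile claws (derived state 'yes') is shared by Taxon 3, Taxon 4, and Taxon 9 — a synapomorphy uniting that clade.
stem photosynthetic: derived state 'no' in Taxon 9 only — an autapomorphy, so it tells us nothing about relationships among taxa.
Only Taxon 3 and Taxon 4 show the derived state 'no' for prehensile tail, supporting them as a clade.
Most parsimonious ingroup topology: (((Taxon 3,Taxon 4),Taxon 9),(Taxon 2,Taxon 7)).
Taxon 3 and Taxon 4 share a more recent common ancestor with each other than either does with Taxon 9, so Taxon 9 is the least closely related of the three.

Taxon 9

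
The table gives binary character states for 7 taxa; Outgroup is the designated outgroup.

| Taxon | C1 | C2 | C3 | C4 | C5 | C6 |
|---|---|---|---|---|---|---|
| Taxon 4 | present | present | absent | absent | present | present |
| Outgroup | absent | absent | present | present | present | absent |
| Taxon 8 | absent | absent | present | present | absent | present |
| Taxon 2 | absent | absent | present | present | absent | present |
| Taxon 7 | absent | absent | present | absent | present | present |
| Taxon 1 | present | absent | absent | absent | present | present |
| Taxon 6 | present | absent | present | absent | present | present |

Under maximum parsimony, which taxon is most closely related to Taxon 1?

Taxon 4

Character polarity is set by the outgroup: the derived state is whichever differs from the outgroup's state, so for C3, C4, C5 the derived state is 'absent', and for the remaining characters it is 'present'.
Only Taxon 1, Taxon 4, and Taxon 6 show the derived state 'present' for C1, supporting them as a clade.
C2 (derived state 'present') is unique to Taxon 4 (autapomorphy; uninformative for grouping).
Only Taxon 1 and Taxon 4 show the derived state 'absent' for C3, supporting them as a clade.
C4: derived state 'absent' in Taxon 1, Taxon 4, Taxon 6, and Taxon 7 only — synapomorphy for {Taxon 1, Taxon 4, Taxon 6, Taxon 7}.
Only Taxon 2 and Taxon 8 show the derived state 'absent' for C5, supporting them as a clade.
C6 (derived state 'present') is shared by all ingroup taxa — unites the whole ingroup.
Most parsimonious ingroup topology: ((Taxon 2,Taxon 8),((Taxon 6,(Taxon 4,Taxon 1)),Taxon 7)).
Taxon 1 and Taxon 4 form a cherry on this tree, so they are sister taxa.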